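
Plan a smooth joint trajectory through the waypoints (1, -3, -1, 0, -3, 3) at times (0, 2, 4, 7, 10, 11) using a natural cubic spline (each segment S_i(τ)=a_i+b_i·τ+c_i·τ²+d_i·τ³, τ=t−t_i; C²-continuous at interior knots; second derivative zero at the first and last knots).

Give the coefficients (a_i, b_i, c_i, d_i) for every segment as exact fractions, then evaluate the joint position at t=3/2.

  seg 0: a=1 b=-4178/1509 c=0 d=290/1509
  seg 1: a=-3 b=-698/1509 c=580/503 d=-1273/6036
  seg 2: a=-1 b=2443/1509 c=-113/1006 d=-2863/27162
  seg 3: a=0 b=-5737/3018 c=-1601/1509 d=12325/27162
  seg 4: a=-3 b=6013/1509 c=3041/1006 d=-3041/3018
S(3/2) = -5039/2012

Δ: Δ0=-2, Δ1=1, Δ2=1/3, Δ3=-1, Δ4=6
row 1: diag=8, rhs=18; c'=1/4, d'=9/4
row 2: denom=10−2·1/4=19/2; d'=(-4−2·9/4)/(19/2)=-17/19
row 3: denom=12−3·6/19=210/19; d'=(-8−3·-17/19)/(210/19)=-101/210
row 4: denom=8−3·19/70=503/70; d'=(42−3·-101/210)/(503/70)=3041/503
back: M4=3041/503
back: M3=-101/210−19/70·3041/503=-3202/1509
back: M2=-17/19−6/19·-3202/1509=-113/503
back: M1=9/4−1/4·-113/503=1160/503
M: M0=0, M1=1160/503, M2=-113/503, M3=-3202/1509, M4=3041/503, M5=0
seg 0: a=1, c=M0/2=0, d=(M1−M0)/(6·2)=290/1509, b=Δ0−h0·(2M0+M1)/6=-4178/1509
seg 1: a=-3, c=M1/2=580/503, d=(M2−M1)/(6·2)=-1273/6036, b=Δ1−h1·(2M1+M2)/6=-698/1509
seg 2: a=-1, c=M2/2=-113/1006, d=(M3−M2)/(6·3)=-2863/27162, b=Δ2−h2·(2M2+M3)/6=2443/1509
seg 3: a=0, c=M3/2=-1601/1509, d=(M4−M3)/(6·3)=12325/27162, b=Δ3−h3·(2M3+M4)/6=-5737/3018
seg 4: a=-3, c=M4/2=3041/1006, d=(M5−M4)/(6·1)=-3041/3018, b=Δ4−h4·(2M4+M5)/6=6013/1509
t_q=3/2 → seg 0, τ=3/2; S=1+-4178/1509·τ+0·τ²+290/1509·τ³=-5039/2012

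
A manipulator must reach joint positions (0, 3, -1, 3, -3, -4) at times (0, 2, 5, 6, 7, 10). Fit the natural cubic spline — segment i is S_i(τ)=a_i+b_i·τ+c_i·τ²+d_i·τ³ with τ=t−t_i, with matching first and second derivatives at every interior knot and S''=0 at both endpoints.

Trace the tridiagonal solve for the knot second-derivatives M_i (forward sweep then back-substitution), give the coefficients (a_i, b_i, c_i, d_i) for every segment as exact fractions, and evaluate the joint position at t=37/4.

Δ: Δ0=3/2, Δ1=-4/3, Δ2=4, Δ3=-6, Δ4=-1/3
row 1: diag=10, rhs=-17; c'=3/10, d'=-17/10
row 2: denom=8−3·3/10=71/10; d'=(32−3·-17/10)/(71/10)=371/71
row 3: denom=4−1·10/71=274/71; d'=(-60−1·371/71)/(274/71)=-4631/274
row 4: denom=8−1·71/274=2121/274; d'=(34−1·-4631/274)/(2121/274)=4649/707
back: M4=4649/707
back: M3=-4631/274−71/274·4649/707=-13154/707
back: M2=371/71−10/71·-13154/707=5547/707
back: M1=-17/10−3/10·5547/707=-2866/707
M: M0=0, M1=-2866/707, M2=5547/707, M3=-13154/707, M4=4649/707, M5=0
seg 0: a=0, c=M0/2=0, d=(M1−M0)/(6·2)=-1433/4242, b=Δ0−h0·(2M0+M1)/6=12095/4242
seg 1: a=3, c=M1/2=-1433/707, d=(M2−M1)/(6·3)=8413/12726, b=Δ1−h1·(2M1+M2)/6=-5101/4242
seg 2: a=-1, c=M2/2=5547/1414, d=(M3−M2)/(6·1)=-18701/4242, b=Δ2−h2·(2M2+M3)/6=9514/2121
seg 3: a=3, c=M3/2=-6577/707, d=(M4−M3)/(6·1)=17803/4242, b=Δ3−h3·(2M3+M4)/6=-3793/4242
seg 4: a=-3, c=M4/2=4649/1414, d=(M5−M4)/(6·3)=-4649/12726, b=Δ4−h4·(2M4+M5)/6=-14654/2121
t_q=37/4 → seg 4, τ=9/4; S=-3+-14654/2121·τ+4649/1414·τ²+-4649/12726·τ³=-548565/90496

  seg 0: a=0 b=12095/4242 c=0 d=-1433/4242
  seg 1: a=3 b=-5101/4242 c=-1433/707 d=8413/12726
  seg 2: a=-1 b=9514/2121 c=5547/1414 d=-18701/4242
  seg 3: a=3 b=-3793/4242 c=-6577/707 d=17803/4242
  seg 4: a=-3 b=-14654/2121 c=4649/1414 d=-4649/12726
S(37/4) = -548565/90496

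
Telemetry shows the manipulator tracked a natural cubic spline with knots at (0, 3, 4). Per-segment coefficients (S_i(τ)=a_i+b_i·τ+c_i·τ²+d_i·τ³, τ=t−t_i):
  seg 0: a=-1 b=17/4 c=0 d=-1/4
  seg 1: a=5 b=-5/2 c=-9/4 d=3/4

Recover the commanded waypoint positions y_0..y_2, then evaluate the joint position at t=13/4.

y_0 = S_0(0) = a_0 = -1
y_1 = S_1(0) = a_1 = 5
y_2 = S_1(1) = 1
t_q=13/4 is in segment 1 (τ=1/4); S_1(τ)=1087/256

y_0=-1 y_1=5 y_2=1
S(13/4) = 1087/256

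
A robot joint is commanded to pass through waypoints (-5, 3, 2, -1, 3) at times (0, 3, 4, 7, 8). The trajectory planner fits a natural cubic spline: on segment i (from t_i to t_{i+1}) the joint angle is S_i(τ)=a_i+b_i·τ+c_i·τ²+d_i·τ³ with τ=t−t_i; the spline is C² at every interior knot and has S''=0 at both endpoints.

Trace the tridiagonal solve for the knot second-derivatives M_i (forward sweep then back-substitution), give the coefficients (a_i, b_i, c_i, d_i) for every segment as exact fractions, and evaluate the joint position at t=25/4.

  seg 0: a=-5 b=107/27 c=0 d=-35/243
  seg 1: a=3 b=2/27 c=-35/27 d=2/9
  seg 2: a=2 b=-50/27 c=-17/27 d=74/243
  seg 3: a=-1 b=70/27 c=19/9 d=-19/27
S(25/4) = -181/96

Δ: Δ0=8/3, Δ1=-1, Δ2=-1, Δ3=4
row 1: diag=8, rhs=-22; c'=1/8, d'=-11/4
row 2: denom=8−1·1/8=63/8; d'=(0−1·-11/4)/(63/8)=22/63
row 3: denom=8−3·8/21=48/7; d'=(30−3·22/63)/(48/7)=38/9
back: M3=38/9
back: M2=22/63−8/21·38/9=-34/27
back: M1=-11/4−1/8·-34/27=-70/27
M: M0=0, M1=-70/27, M2=-34/27, M3=38/9, M4=0
seg 0: a=-5, c=M0/2=0, d=(M1−M0)/(6·3)=-35/243, b=Δ0−h0·(2M0+M1)/6=107/27
seg 1: a=3, c=M1/2=-35/27, d=(M2−M1)/(6·1)=2/9, b=Δ1−h1·(2M1+M2)/6=2/27
seg 2: a=2, c=M2/2=-17/27, d=(M3−M2)/(6·3)=74/243, b=Δ2−h2·(2M2+M3)/6=-50/27
seg 3: a=-1, c=M3/2=19/9, d=(M4−M3)/(6·1)=-19/27, b=Δ3−h3·(2M3+M4)/6=70/27
t_q=25/4 → seg 2, τ=9/4; S=2+-50/27·τ+-17/27·τ²+74/243·τ³=-181/96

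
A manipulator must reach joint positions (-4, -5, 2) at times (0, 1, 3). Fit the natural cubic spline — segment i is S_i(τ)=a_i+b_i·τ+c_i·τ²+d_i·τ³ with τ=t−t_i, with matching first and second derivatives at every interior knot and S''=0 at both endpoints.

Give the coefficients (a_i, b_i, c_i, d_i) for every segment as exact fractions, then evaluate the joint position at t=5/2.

Δ: Δ0=-1, Δ1=7/2
row 1: diag=6, rhs=27; c'=1/3, d'=9/2
back: M1=9/2
M: M0=0, M1=9/2, M2=0
seg 0: a=-4, c=M0/2=0, d=(M1−M0)/(6·1)=3/4, b=Δ0−h0·(2M0+M1)/6=-7/4
seg 1: a=-5, c=M1/2=9/4, d=(M2−M1)/(6·2)=-3/8, b=Δ1−h1·(2M1+M2)/6=1/2
t_q=5/2 → seg 1, τ=3/2; S=-5+1/2·τ+9/4·τ²+-3/8·τ³=-29/64

  seg 0: a=-4 b=-7/4 c=0 d=3/4
  seg 1: a=-5 b=1/2 c=9/4 d=-3/8
S(5/2) = -29/64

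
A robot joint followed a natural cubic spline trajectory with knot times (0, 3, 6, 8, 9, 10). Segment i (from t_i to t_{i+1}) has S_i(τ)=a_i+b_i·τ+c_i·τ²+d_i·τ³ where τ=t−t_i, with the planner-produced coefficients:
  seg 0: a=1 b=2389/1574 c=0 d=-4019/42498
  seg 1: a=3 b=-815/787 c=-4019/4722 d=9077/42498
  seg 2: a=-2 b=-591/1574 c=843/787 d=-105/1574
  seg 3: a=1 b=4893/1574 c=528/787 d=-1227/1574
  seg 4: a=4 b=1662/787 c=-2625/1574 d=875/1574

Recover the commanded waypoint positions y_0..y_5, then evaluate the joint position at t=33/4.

y_0=1 y_1=3 y_2=-2 y_3=1 y_4=4 y_5=5
S(33/4) = 182021/100736

y_0 = S_0(0) = a_0 = 1
y_1 = S_1(0) = a_1 = 3
y_2 = S_2(0) = a_2 = -2
y_3 = S_3(0) = a_3 = 1
y_4 = S_4(0) = a_4 = 4
y_5 = S_4(1) = 5
t_q=33/4 is in segment 3 (τ=1/4); S_3(τ)=182021/100736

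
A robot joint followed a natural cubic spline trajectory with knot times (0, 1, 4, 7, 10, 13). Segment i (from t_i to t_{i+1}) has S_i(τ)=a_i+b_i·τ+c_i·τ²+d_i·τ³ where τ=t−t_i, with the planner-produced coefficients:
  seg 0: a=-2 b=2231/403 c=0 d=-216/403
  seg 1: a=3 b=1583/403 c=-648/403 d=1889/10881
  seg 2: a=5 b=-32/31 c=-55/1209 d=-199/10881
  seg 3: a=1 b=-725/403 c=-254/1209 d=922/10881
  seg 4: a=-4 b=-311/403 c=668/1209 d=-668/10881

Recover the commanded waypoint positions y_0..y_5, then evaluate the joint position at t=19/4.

y_0=-2 y_1=3 y_2=5 y_3=1 y_4=-4 y_5=-3
S(19/4) = 108133/25792

y_0 = S_0(0) = a_0 = -2
y_1 = S_1(0) = a_1 = 3
y_2 = S_2(0) = a_2 = 5
y_3 = S_3(0) = a_3 = 1
y_4 = S_4(0) = a_4 = -4
y_5 = S_4(3) = -3
t_q=19/4 is in segment 2 (τ=3/4); S_2(τ)=108133/25792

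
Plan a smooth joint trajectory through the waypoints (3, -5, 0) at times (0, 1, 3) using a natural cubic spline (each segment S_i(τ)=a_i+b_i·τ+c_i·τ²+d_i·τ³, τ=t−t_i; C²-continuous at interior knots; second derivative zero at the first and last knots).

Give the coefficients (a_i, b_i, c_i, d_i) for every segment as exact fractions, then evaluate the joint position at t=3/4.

  seg 0: a=3 b=-39/4 c=0 d=7/4
  seg 1: a=-5 b=-9/2 c=21/4 d=-7/8
S(3/4) = -915/256

Δ: Δ0=-8, Δ1=5/2
row 1: diag=6, rhs=63; c'=1/3, d'=21/2
back: M1=21/2
M: M0=0, M1=21/2, M2=0
seg 0: a=3, c=M0/2=0, d=(M1−M0)/(6·1)=7/4, b=Δ0−h0·(2M0+M1)/6=-39/4
seg 1: a=-5, c=M1/2=21/4, d=(M2−M1)/(6·2)=-7/8, b=Δ1−h1·(2M1+M2)/6=-9/2
t_q=3/4 → seg 0, τ=3/4; S=3+-39/4·τ+0·τ²+7/4·τ³=-915/256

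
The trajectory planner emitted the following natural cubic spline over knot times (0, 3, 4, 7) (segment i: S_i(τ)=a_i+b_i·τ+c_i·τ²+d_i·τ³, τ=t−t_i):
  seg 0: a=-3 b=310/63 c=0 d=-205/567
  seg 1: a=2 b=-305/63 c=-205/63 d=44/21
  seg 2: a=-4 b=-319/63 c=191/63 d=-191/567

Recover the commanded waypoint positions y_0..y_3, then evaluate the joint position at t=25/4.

y_0 = S_0(0) = a_0 = -3
y_1 = S_1(0) = a_1 = 2
y_2 = S_2(0) = a_2 = -4
y_3 = S_2(3) = -1
t_q=25/4 is in segment 2 (τ=9/4); S_2(τ)=-1739/448

y_0=-3 y_1=2 y_2=-4 y_3=-1
S(25/4) = -1739/448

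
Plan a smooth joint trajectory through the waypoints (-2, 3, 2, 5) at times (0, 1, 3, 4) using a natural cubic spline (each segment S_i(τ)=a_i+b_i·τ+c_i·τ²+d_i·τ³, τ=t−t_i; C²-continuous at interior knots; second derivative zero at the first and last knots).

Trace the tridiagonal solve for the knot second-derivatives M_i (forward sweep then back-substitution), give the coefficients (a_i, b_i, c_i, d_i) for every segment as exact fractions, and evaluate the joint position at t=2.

Δ: Δ0=5, Δ1=-1/2, Δ2=3
row 1: diag=6, rhs=-33; c'=1/3, d'=-11/2
row 2: denom=6−2·1/3=16/3; d'=(21−2·-11/2)/(16/3)=6
back: M2=6
back: M1=-11/2−1/3·6=-15/2
M: M0=0, M1=-15/2, M2=6, M3=0
seg 0: a=-2, c=M0/2=0, d=(M1−M0)/(6·1)=-5/4, b=Δ0−h0·(2M0+M1)/6=25/4
seg 1: a=3, c=M1/2=-15/4, d=(M2−M1)/(6·2)=9/8, b=Δ1−h1·(2M1+M2)/6=5/2
seg 2: a=2, c=M2/2=3, d=(M3−M2)/(6·1)=-1, b=Δ2−h2·(2M2+M3)/6=1
t_q=2 → seg 1, τ=1; S=3+5/2·τ+-15/4·τ²+9/8·τ³=23/8

  seg 0: a=-2 b=25/4 c=0 d=-5/4
  seg 1: a=3 b=5/2 c=-15/4 d=9/8
  seg 2: a=2 b=1 c=3 d=-1
S(2) = 23/8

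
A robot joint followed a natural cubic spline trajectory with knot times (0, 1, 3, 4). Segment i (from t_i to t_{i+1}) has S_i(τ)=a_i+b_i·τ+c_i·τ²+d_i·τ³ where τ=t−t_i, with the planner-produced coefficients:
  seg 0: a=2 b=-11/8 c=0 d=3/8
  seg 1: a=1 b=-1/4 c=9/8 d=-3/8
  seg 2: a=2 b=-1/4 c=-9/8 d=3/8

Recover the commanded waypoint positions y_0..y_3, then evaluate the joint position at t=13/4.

y_0=2 y_1=1 y_2=2 y_3=1
S(13/4) = 959/512

y_0 = S_0(0) = a_0 = 2
y_1 = S_1(0) = a_1 = 1
y_2 = S_2(0) = a_2 = 2
y_3 = S_2(1) = 1
t_q=13/4 is in segment 2 (τ=1/4); S_2(τ)=959/512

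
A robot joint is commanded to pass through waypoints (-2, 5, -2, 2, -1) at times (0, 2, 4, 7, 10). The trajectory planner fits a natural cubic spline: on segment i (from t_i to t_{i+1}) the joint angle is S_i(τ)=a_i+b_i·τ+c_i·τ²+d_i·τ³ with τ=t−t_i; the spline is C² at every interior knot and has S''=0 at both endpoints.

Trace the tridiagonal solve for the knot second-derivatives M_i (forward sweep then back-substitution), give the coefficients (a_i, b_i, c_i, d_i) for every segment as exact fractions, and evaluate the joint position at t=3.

Δ: Δ0=7/2, Δ1=-7/2, Δ2=4/3, Δ3=-1
row 1: diag=8, rhs=-42; c'=1/4, d'=-21/4
row 2: denom=10−2·1/4=19/2; d'=(29−2·-21/4)/(19/2)=79/19
row 3: denom=12−3·6/19=210/19; d'=(-14−3·79/19)/(210/19)=-503/210
back: M3=-503/210
back: M2=79/19−6/19·-503/210=172/35
back: M1=-21/4−1/4·172/35=-907/140
M: M0=0, M1=-907/140, M2=172/35, M3=-503/210, M4=0
seg 0: a=-2, c=M0/2=0, d=(M1−M0)/(6·2)=-907/1680, b=Δ0−h0·(2M0+M1)/6=2377/420
seg 1: a=5, c=M1/2=-907/280, d=(M2−M1)/(6·2)=319/336, b=Δ1−h1·(2M1+M2)/6=-86/105
seg 2: a=-2, c=M2/2=86/35, d=(M3−M2)/(6·3)=-307/756, b=Δ2−h2·(2M2+M3)/6=-143/60
seg 3: a=2, c=M3/2=-503/420, d=(M4−M3)/(6·3)=503/3780, b=Δ3−h3·(2M3+M4)/6=293/210
t_q=3 → seg 1, τ=1; S=5+-86/105·τ+-907/280·τ²+319/336·τ³=1059/560

  seg 0: a=-2 b=2377/420 c=0 d=-907/1680
  seg 1: a=5 b=-86/105 c=-907/280 d=319/336
  seg 2: a=-2 b=-143/60 c=86/35 d=-307/756
  seg 3: a=2 b=293/210 c=-503/420 d=503/3780
S(3) = 1059/560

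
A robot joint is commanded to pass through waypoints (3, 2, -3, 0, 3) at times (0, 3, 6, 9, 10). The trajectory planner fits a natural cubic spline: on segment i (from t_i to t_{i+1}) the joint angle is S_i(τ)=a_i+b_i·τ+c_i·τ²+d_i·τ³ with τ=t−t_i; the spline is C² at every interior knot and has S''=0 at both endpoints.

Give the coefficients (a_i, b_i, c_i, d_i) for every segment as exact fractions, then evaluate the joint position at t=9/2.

Δ: Δ0=-1/3, Δ1=-5/3, Δ2=1, Δ3=3
row 1: diag=12, rhs=-8; c'=1/4, d'=-2/3
row 2: denom=12−3·1/4=45/4; d'=(16−3·-2/3)/(45/4)=8/5
row 3: denom=8−3·4/15=36/5; d'=(12−3·8/5)/(36/5)=1
back: M3=1
back: M2=8/5−4/15·1=4/3
back: M1=-2/3−1/4·4/3=-1
M: M0=0, M1=-1, M2=4/3, M3=1, M4=0
seg 0: a=3, c=M0/2=0, d=(M1−M0)/(6·3)=-1/18, b=Δ0−h0·(2M0+M1)/6=1/6
seg 1: a=2, c=M1/2=-1/2, d=(M2−M1)/(6·3)=7/54, b=Δ1−h1·(2M1+M2)/6=-4/3
seg 2: a=-3, c=M2/2=2/3, d=(M3−M2)/(6·3)=-1/54, b=Δ2−h2·(2M2+M3)/6=-5/6
seg 3: a=0, c=M3/2=1/2, d=(M4−M3)/(6·1)=-1/6, b=Δ3−h3·(2M3+M4)/6=8/3
t_q=9/2 → seg 1, τ=3/2; S=2+-4/3·τ+-1/2·τ²+7/54·τ³=-11/16

  seg 0: a=3 b=1/6 c=0 d=-1/18
  seg 1: a=2 b=-4/3 c=-1/2 d=7/54
  seg 2: a=-3 b=-5/6 c=2/3 d=-1/54
  seg 3: a=0 b=8/3 c=1/2 d=-1/6
S(9/2) = -11/16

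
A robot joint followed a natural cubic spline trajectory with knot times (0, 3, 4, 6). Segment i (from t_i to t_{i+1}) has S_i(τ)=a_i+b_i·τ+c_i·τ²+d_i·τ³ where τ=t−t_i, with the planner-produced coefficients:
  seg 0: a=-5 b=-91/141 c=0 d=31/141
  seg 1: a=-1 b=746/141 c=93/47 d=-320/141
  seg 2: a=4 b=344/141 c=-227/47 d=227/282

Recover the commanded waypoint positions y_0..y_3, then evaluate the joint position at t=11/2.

y_0 = S_0(0) = a_0 = -5
y_1 = S_1(0) = a_1 = -1
y_2 = S_2(0) = a_2 = 4
y_3 = S_2(2) = -4
t_q=11/2 is in segment 2 (τ=3/2); S_2(τ)=-369/752

y_0=-5 y_1=-1 y_2=4 y_3=-4
S(11/2) = -369/752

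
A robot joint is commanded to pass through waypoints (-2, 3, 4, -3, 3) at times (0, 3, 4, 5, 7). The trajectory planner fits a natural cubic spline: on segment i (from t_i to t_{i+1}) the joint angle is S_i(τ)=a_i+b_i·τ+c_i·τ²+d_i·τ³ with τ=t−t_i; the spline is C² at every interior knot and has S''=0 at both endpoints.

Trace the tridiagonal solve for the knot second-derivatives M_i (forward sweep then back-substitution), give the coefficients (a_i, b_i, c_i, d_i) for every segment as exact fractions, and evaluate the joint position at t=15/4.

  seg 0: a=-2 b=253/267 c=0 d=64/801
  seg 1: a=3 b=829/267 c=64/89 d=-754/267
  seg 2: a=4 b=-1049/267 c=-690/89 d=1250/267
  seg 3: a=-3 b=-1439/267 c=560/89 d=-280/267
S(15/4) = 12935/2848

Δ: Δ0=5/3, Δ1=1, Δ2=-7, Δ3=3
row 1: diag=8, rhs=-4; c'=1/8, d'=-1/2
row 2: denom=4−1·1/8=31/8; d'=(-48−1·-1/2)/(31/8)=-380/31
row 3: denom=6−1·8/31=178/31; d'=(60−1·-380/31)/(178/31)=1120/89
back: M3=1120/89
back: M2=-380/31−8/31·1120/89=-1380/89
back: M1=-1/2−1/8·-1380/89=128/89
M: M0=0, M1=128/89, M2=-1380/89, M3=1120/89, M4=0
seg 0: a=-2, c=M0/2=0, d=(M1−M0)/(6·3)=64/801, b=Δ0−h0·(2M0+M1)/6=253/267
seg 1: a=3, c=M1/2=64/89, d=(M2−M1)/(6·1)=-754/267, b=Δ1−h1·(2M1+M2)/6=829/267
seg 2: a=4, c=M2/2=-690/89, d=(M3−M2)/(6·1)=1250/267, b=Δ2−h2·(2M2+M3)/6=-1049/267
seg 3: a=-3, c=M3/2=560/89, d=(M4−M3)/(6·2)=-280/267, b=Δ3−h3·(2M3+M4)/6=-1439/267
t_q=15/4 → seg 1, τ=3/4; S=3+829/267·τ+64/89·τ²+-754/267·τ³=12935/2848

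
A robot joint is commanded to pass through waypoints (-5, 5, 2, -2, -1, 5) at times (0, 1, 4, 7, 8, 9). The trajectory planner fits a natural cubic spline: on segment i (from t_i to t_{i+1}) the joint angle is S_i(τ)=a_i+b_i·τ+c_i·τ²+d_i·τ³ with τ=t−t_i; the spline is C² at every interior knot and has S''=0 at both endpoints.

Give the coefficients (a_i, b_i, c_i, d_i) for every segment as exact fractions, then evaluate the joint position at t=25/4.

Δ: Δ0=10, Δ1=-1, Δ2=-4/3, Δ3=1, Δ4=6
row 1: diag=8, rhs=-66; c'=3/8, d'=-33/4
row 2: denom=12−3·3/8=87/8; d'=(-2−3·-33/4)/(87/8)=182/87
row 3: denom=8−3·8/29=208/29; d'=(14−3·182/87)/(208/29)=14/13
row 4: denom=4−1·29/208=803/208; d'=(30−1·14/13)/(803/208)=6016/803
back: M4=6016/803
back: M3=14/13−29/208·6016/803=26/803
back: M2=182/87−8/29·26/803=5018/2409
back: M1=-33/4−3/8·5018/2409=-7252/803
M: M0=0, M1=-7252/803, M2=5018/2409, M3=26/803, M4=6016/803, M5=0
seg 0: a=-5, c=M0/2=0, d=(M1−M0)/(6·1)=-3626/2409, b=Δ0−h0·(2M0+M1)/6=27716/2409
seg 1: a=5, c=M1/2=-3626/803, d=(M2−M1)/(6·3)=1217/1971, b=Δ1−h1·(2M1+M2)/6=16838/2409
seg 2: a=2, c=M2/2=2509/2409, d=(M3−M2)/(6·3)=-2470/21681, b=Δ2−h2·(2M2+M3)/6=-8269/2409
seg 3: a=-2, c=M3/2=13/803, d=(M4−M3)/(6·1)=2995/2409, b=Δ3−h3·(2M3+M4)/6=-625/2409
seg 4: a=-1, c=M4/2=3008/803, d=(M5−M4)/(6·1)=-3008/2409, b=Δ4−h4·(2M4+M5)/6=8438/2409
t_q=25/4 → seg 2, τ=9/4; S=2+-8269/2409·τ+2509/2409·τ²+-2470/21681·τ³=-44923/25696

  seg 0: a=-5 b=27716/2409 c=0 d=-3626/2409
  seg 1: a=5 b=16838/2409 c=-3626/803 d=1217/1971
  seg 2: a=2 b=-8269/2409 c=2509/2409 d=-2470/21681
  seg 3: a=-2 b=-625/2409 c=13/803 d=2995/2409
  seg 4: a=-1 b=8438/2409 c=3008/803 d=-3008/2409
S(25/4) = -44923/25696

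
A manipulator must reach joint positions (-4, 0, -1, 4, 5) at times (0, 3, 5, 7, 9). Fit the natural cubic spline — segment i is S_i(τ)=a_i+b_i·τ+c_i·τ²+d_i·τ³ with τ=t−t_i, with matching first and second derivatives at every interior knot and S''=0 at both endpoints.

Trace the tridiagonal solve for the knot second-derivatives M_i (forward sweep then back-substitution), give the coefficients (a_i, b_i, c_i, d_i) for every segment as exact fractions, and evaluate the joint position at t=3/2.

  seg 0: a=-4 b=1883/852 c=0 d=-83/852
  seg 1: a=0 b=-179/426 c=-249/284 d=713/1704
  seg 2: a=-1 b=233/213 c=116/71 d=-793/1704
  seg 3: a=4 b=871/426 c=-329/284 d=329/1704
S(3/2) = -2303/2272

Δ: Δ0=4/3, Δ1=-1/2, Δ2=5/2, Δ3=1/2
row 1: diag=10, rhs=-11; c'=1/5, d'=-11/10
row 2: denom=8−2·1/5=38/5; d'=(18−2·-11/10)/(38/5)=101/38
row 3: denom=8−2·5/19=142/19; d'=(-12−2·101/38)/(142/19)=-329/142
back: M3=-329/142
back: M2=101/38−5/19·-329/142=232/71
back: M1=-11/10−1/5·232/71=-249/142
M: M0=0, M1=-249/142, M2=232/71, M3=-329/142, M4=0
seg 0: a=-4, c=M0/2=0, d=(M1−M0)/(6·3)=-83/852, b=Δ0−h0·(2M0+M1)/6=1883/852
seg 1: a=0, c=M1/2=-249/284, d=(M2−M1)/(6·2)=713/1704, b=Δ1−h1·(2M1+M2)/6=-179/426
seg 2: a=-1, c=M2/2=116/71, d=(M3−M2)/(6·2)=-793/1704, b=Δ2−h2·(2M2+M3)/6=233/213
seg 3: a=4, c=M3/2=-329/284, d=(M4−M3)/(6·2)=329/1704, b=Δ3−h3·(2M3+M4)/6=871/426
t_q=3/2 → seg 0, τ=3/2; S=-4+1883/852·τ+0·τ²+-83/852·τ³=-2303/2272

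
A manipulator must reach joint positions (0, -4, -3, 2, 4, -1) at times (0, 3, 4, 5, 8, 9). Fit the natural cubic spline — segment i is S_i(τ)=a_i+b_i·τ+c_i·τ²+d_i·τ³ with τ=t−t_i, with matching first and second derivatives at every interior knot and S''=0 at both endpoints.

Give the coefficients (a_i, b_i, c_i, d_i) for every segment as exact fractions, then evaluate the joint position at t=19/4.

Δ: Δ0=-4/3, Δ1=1, Δ2=5, Δ3=2/3, Δ4=-5
row 1: diag=8, rhs=14; c'=1/8, d'=7/4
row 2: denom=4−1·1/8=31/8; d'=(24−1·7/4)/(31/8)=178/31
row 3: denom=8−1·8/31=240/31; d'=(-26−1·178/31)/(240/31)=-41/10
row 4: denom=8−3·31/80=547/80; d'=(-34−3·-41/10)/(547/80)=-1736/547
back: M4=-1736/547
back: M3=-41/10−31/80·-1736/547=-1570/547
back: M2=178/31−8/31·-1570/547=3546/547
back: M1=7/4−1/8·3546/547=514/547
M: M0=0, M1=514/547, M2=3546/547, M3=-1570/547, M4=-1736/547, M5=0
seg 0: a=0, c=M0/2=0, d=(M1−M0)/(6·3)=257/4923, b=Δ0−h0·(2M0+M1)/6=-2959/1641
seg 1: a=-4, c=M1/2=257/547, d=(M2−M1)/(6·1)=1516/1641, b=Δ1−h1·(2M1+M2)/6=-646/1641
seg 2: a=-3, c=M2/2=1773/547, d=(M3−M2)/(6·1)=-2558/1641, b=Δ2−h2·(2M2+M3)/6=5444/1641
seg 3: a=2, c=M3/2=-785/547, d=(M4−M3)/(6·3)=-83/4923, b=Δ3−h3·(2M3+M4)/6=8408/1641
seg 4: a=4, c=M4/2=-868/547, d=(M5−M4)/(6·1)=868/1641, b=Δ4−h4·(2M4+M5)/6=-6469/1641
t_q=19/4 → seg 2, τ=3/4; S=-3+5444/1641·τ+1773/547·τ²+-2558/1641·τ³=11443/17504

  seg 0: a=0 b=-2959/1641 c=0 d=257/4923
  seg 1: a=-4 b=-646/1641 c=257/547 d=1516/1641
  seg 2: a=-3 b=5444/1641 c=1773/547 d=-2558/1641
  seg 3: a=2 b=8408/1641 c=-785/547 d=-83/4923
  seg 4: a=4 b=-6469/1641 c=-868/547 d=868/1641
S(19/4) = 11443/17504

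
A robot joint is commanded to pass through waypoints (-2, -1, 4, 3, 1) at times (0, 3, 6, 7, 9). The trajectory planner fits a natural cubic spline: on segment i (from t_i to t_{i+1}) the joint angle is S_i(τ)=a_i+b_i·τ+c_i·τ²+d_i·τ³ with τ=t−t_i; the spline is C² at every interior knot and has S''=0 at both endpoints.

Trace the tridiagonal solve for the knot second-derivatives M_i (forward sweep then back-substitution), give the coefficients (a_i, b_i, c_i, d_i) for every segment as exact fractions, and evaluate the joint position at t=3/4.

Δ: Δ0=1/3, Δ1=5/3, Δ2=-1, Δ3=-1
row 1: diag=12, rhs=8; c'=1/4, d'=2/3
row 2: denom=8−3·1/4=29/4; d'=(-16−3·2/3)/(29/4)=-72/29
row 3: denom=6−1·4/29=170/29; d'=(0−1·-72/29)/(170/29)=36/85
back: M3=36/85
back: M2=-72/29−4/29·36/85=-216/85
back: M1=2/3−1/4·-216/85=332/255
M: M0=0, M1=332/255, M2=-216/85, M3=36/85, M4=0
seg 0: a=-2, c=M0/2=0, d=(M1−M0)/(6·3)=166/2295, b=Δ0−h0·(2M0+M1)/6=-27/85
seg 1: a=-1, c=M1/2=166/255, d=(M2−M1)/(6·3)=-98/459, b=Δ1−h1·(2M1+M2)/6=139/85
seg 2: a=4, c=M2/2=-108/85, d=(M3−M2)/(6·1)=42/85, b=Δ2−h2·(2M2+M3)/6=-19/85
seg 3: a=3, c=M3/2=18/85, d=(M4−M3)/(6·2)=-3/85, b=Δ3−h3·(2M3+M4)/6=-109/85
t_q=3/4 → seg 0, τ=3/4; S=-2+-27/85·τ+0·τ²+166/2295·τ³=-1201/544

  seg 0: a=-2 b=-27/85 c=0 d=166/2295
  seg 1: a=-1 b=139/85 c=166/255 d=-98/459
  seg 2: a=4 b=-19/85 c=-108/85 d=42/85
  seg 3: a=3 b=-109/85 c=18/85 d=-3/85
S(3/4) = -1201/544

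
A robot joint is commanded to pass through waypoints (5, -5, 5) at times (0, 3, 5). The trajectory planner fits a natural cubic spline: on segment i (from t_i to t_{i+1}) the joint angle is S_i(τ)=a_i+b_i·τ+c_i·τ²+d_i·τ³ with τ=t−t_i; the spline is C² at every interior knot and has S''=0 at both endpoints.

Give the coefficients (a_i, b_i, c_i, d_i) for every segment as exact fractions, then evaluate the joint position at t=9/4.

  seg 0: a=5 b=-35/6 c=0 d=5/18
  seg 1: a=-5 b=5/3 c=5/2 d=-5/12
S(9/4) = -635/128

Δ: Δ0=-10/3, Δ1=5
row 1: diag=10, rhs=50; c'=1/5, d'=5
back: M1=5
M: M0=0, M1=5, M2=0
seg 0: a=5, c=M0/2=0, d=(M1−M0)/(6·3)=5/18, b=Δ0−h0·(2M0+M1)/6=-35/6
seg 1: a=-5, c=M1/2=5/2, d=(M2−M1)/(6·2)=-5/12, b=Δ1−h1·(2M1+M2)/6=5/3
t_q=9/4 → seg 0, τ=9/4; S=5+-35/6·τ+0·τ²+5/18·τ³=-635/128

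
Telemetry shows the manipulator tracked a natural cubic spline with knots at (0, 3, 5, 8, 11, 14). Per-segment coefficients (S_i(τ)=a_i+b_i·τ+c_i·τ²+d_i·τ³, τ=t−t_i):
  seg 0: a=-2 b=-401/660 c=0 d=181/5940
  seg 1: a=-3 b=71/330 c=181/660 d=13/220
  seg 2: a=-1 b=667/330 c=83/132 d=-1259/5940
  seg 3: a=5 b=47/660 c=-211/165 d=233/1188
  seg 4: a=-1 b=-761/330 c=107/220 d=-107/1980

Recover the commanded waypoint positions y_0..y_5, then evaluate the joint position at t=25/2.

y_0=-2 y_1=-3 y_2=-1 y_3=5 y_4=-1 y_5=-5
S(25/2) = -6243/1760

y_0 = S_0(0) = a_0 = -2
y_1 = S_1(0) = a_1 = -3
y_2 = S_2(0) = a_2 = -1
y_3 = S_3(0) = a_3 = 5
y_4 = S_4(0) = a_4 = -1
y_5 = S_4(3) = -5
t_q=25/2 is in segment 4 (τ=3/2); S_4(τ)=-6243/1760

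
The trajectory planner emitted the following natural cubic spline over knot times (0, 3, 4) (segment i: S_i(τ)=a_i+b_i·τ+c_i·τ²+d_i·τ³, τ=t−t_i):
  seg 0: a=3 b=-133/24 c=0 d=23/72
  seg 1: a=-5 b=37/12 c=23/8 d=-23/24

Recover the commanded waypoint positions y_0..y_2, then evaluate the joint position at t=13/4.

y_0 = S_0(0) = a_0 = 3
y_1 = S_1(0) = a_1 = -5
y_2 = S_1(1) = 0
t_q=13/4 is in segment 1 (τ=1/4); S_1(τ)=-2081/512

y_0=3 y_1=-5 y_2=0
S(13/4) = -2081/512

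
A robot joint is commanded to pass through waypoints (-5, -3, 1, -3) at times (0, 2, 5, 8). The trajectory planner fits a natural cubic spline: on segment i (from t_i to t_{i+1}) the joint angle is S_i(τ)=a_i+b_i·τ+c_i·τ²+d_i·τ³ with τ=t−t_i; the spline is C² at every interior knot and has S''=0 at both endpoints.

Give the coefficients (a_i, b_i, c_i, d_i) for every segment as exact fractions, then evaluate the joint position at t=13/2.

Δ: Δ0=1, Δ1=4/3, Δ2=-4/3
row 1: diag=10, rhs=2; c'=3/10, d'=1/5
row 2: denom=12−3·3/10=111/10; d'=(-16−3·1/5)/(111/10)=-166/111
back: M2=-166/111
back: M1=1/5−3/10·-166/111=24/37
M: M0=0, M1=24/37, M2=-166/111, M3=0
seg 0: a=-5, c=M0/2=0, d=(M1−M0)/(6·2)=2/37, b=Δ0−h0·(2M0+M1)/6=29/37
seg 1: a=-3, c=M1/2=12/37, d=(M2−M1)/(6·3)=-119/999, b=Δ1−h1·(2M1+M2)/6=53/37
seg 2: a=1, c=M2/2=-83/111, d=(M3−M2)/(6·3)=83/999, b=Δ2−h2·(2M2+M3)/6=6/37
t_q=13/2 → seg 2, τ=3/2; S=1+6/37·τ+-83/111·τ²+83/999·τ³=-47/296

  seg 0: a=-5 b=29/37 c=0 d=2/37
  seg 1: a=-3 b=53/37 c=12/37 d=-119/999
  seg 2: a=1 b=6/37 c=-83/111 d=83/999
S(13/2) = -47/296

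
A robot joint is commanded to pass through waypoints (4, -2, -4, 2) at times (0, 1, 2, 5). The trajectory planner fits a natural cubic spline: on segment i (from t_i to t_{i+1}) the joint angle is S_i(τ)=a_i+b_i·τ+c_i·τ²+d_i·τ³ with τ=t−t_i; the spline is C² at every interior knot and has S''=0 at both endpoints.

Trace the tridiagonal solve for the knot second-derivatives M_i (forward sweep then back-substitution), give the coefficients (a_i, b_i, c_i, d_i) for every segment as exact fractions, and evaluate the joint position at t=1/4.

Δ: Δ0=-6, Δ1=-2, Δ2=2
row 1: diag=4, rhs=24; c'=1/4, d'=6
row 2: denom=8−1·1/4=31/4; d'=(24−1·6)/(31/4)=72/31
back: M2=72/31
back: M1=6−1/4·72/31=168/31
M: M0=0, M1=168/31, M2=72/31, M3=0
seg 0: a=4, c=M0/2=0, d=(M1−M0)/(6·1)=28/31, b=Δ0−h0·(2M0+M1)/6=-214/31
seg 1: a=-2, c=M1/2=84/31, d=(M2−M1)/(6·1)=-16/31, b=Δ1−h1·(2M1+M2)/6=-130/31
seg 2: a=-4, c=M2/2=36/31, d=(M3−M2)/(6·3)=-4/31, b=Δ2−h2·(2M2+M3)/6=-10/31
t_q=1/4 → seg 0, τ=1/4; S=4+-214/31·τ+0·τ²+28/31·τ³=1135/496

  seg 0: a=4 b=-214/31 c=0 d=28/31
  seg 1: a=-2 b=-130/31 c=84/31 d=-16/31
  seg 2: a=-4 b=-10/31 c=36/31 d=-4/31
S(1/4) = 1135/496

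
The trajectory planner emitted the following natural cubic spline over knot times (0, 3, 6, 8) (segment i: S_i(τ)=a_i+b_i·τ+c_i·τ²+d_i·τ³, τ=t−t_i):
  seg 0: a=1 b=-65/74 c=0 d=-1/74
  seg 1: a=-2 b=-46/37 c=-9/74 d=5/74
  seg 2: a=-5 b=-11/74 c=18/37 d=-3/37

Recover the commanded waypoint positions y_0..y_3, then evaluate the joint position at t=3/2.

y_0=1 y_1=-2 y_2=-5 y_3=-4
S(3/2) = -215/592

y_0 = S_0(0) = a_0 = 1
y_1 = S_1(0) = a_1 = -2
y_2 = S_2(0) = a_2 = -5
y_3 = S_2(2) = -4
t_q=3/2 is in segment 0 (τ=3/2); S_0(τ)=-215/592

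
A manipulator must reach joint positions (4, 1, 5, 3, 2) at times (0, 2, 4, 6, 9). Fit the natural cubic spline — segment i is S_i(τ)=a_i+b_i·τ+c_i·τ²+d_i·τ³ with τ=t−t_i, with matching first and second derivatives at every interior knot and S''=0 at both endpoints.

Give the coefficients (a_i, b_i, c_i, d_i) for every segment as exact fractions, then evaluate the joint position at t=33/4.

  seg 0: a=4 b=-566/213 c=0 d=493/1704
  seg 1: a=1 b=347/426 c=493/284 d=-487/852
  seg 2: a=5 b=383/426 c=-481/284 d=317/852
  seg 3: a=3 b=-601/426 c=153/284 d=-17/284
S(33/4) = 34011/18176

Δ: Δ0=-3/2, Δ1=2, Δ2=-1, Δ3=-1/3
row 1: diag=8, rhs=21; c'=1/4, d'=21/8
row 2: denom=8−2·1/4=15/2; d'=(-18−2·21/8)/(15/2)=-31/10
row 3: denom=10−2·4/15=142/15; d'=(4−2·-31/10)/(142/15)=153/142
back: M3=153/142
back: M2=-31/10−4/15·153/142=-481/142
back: M1=21/8−1/4·-481/142=493/142
M: M0=0, M1=493/142, M2=-481/142, M3=153/142, M4=0
seg 0: a=4, c=M0/2=0, d=(M1−M0)/(6·2)=493/1704, b=Δ0−h0·(2M0+M1)/6=-566/213
seg 1: a=1, c=M1/2=493/284, d=(M2−M1)/(6·2)=-487/852, b=Δ1−h1·(2M1+M2)/6=347/426
seg 2: a=5, c=M2/2=-481/284, d=(M3−M2)/(6·2)=317/852, b=Δ2−h2·(2M2+M3)/6=383/426
seg 3: a=3, c=M3/2=153/284, d=(M4−M3)/(6·3)=-17/284, b=Δ3−h3·(2M3+M4)/6=-601/426
t_q=33/4 → seg 3, τ=9/4; S=3+-601/426·τ+153/284·τ²+-17/284·τ³=34011/18176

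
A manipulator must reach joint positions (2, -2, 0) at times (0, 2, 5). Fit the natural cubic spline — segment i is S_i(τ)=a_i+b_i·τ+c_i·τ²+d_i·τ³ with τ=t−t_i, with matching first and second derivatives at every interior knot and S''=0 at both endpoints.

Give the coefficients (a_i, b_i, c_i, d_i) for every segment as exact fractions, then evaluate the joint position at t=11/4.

  seg 0: a=2 b=-38/15 c=0 d=2/15
  seg 1: a=-2 b=-14/15 c=4/5 d=-4/45
S(11/4) = -183/80

Δ: Δ0=-2, Δ1=2/3
row 1: diag=10, rhs=16; c'=3/10, d'=8/5
back: M1=8/5
M: M0=0, M1=8/5, M2=0
seg 0: a=2, c=M0/2=0, d=(M1−M0)/(6·2)=2/15, b=Δ0−h0·(2M0+M1)/6=-38/15
seg 1: a=-2, c=M1/2=4/5, d=(M2−M1)/(6·3)=-4/45, b=Δ1−h1·(2M1+M2)/6=-14/15
t_q=11/4 → seg 1, τ=3/4; S=-2+-14/15·τ+4/5·τ²+-4/45·τ³=-183/80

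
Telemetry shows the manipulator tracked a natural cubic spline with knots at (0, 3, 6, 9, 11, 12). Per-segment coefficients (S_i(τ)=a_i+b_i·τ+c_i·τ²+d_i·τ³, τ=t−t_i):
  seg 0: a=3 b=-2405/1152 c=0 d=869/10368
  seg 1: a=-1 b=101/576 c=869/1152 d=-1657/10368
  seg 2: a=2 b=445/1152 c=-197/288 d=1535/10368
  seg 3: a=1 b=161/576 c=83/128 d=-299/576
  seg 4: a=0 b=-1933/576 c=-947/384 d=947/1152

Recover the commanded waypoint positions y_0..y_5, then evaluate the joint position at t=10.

y_0 = S_0(0) = a_0 = 3
y_1 = S_1(0) = a_1 = -1
y_2 = S_2(0) = a_2 = 2
y_3 = S_3(0) = a_3 = 1
y_4 = S_4(0) = a_4 = 0
y_5 = S_4(1) = -5
t_q=10 is in segment 3 (τ=1); S_3(τ)=541/384

y_0=3 y_1=-1 y_2=2 y_3=1 y_4=0 y_5=-5
S(10) = 541/384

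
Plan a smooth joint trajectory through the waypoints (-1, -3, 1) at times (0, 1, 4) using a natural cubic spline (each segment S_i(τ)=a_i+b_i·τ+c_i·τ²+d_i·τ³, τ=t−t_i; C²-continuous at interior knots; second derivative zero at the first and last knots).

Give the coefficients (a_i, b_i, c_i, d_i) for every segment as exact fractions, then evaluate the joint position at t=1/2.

  seg 0: a=-1 b=-29/12 c=0 d=5/12
  seg 1: a=-3 b=-7/6 c=5/4 d=-5/36
S(1/2) = -69/32

Δ: Δ0=-2, Δ1=4/3
row 1: diag=8, rhs=20; c'=3/8, d'=5/2
back: M1=5/2
M: M0=0, M1=5/2, M2=0
seg 0: a=-1, c=M0/2=0, d=(M1−M0)/(6·1)=5/12, b=Δ0−h0·(2M0+M1)/6=-29/12
seg 1: a=-3, c=M1/2=5/4, d=(M2−M1)/(6·3)=-5/36, b=Δ1−h1·(2M1+M2)/6=-7/6
t_q=1/2 → seg 0, τ=1/2; S=-1+-29/12·τ+0·τ²+5/12·τ³=-69/32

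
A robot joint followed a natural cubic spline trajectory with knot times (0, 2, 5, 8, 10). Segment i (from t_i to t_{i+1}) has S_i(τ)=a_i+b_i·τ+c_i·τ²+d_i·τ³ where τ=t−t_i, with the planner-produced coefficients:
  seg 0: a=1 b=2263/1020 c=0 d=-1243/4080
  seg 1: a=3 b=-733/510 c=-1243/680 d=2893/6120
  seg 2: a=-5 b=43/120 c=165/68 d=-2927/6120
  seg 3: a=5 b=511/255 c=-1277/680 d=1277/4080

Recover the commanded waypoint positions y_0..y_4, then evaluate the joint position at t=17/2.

y_0=1 y_1=3 y_2=-5 y_3=5 y_4=4
S(17/2) = 60619/10880

y_0 = S_0(0) = a_0 = 1
y_1 = S_1(0) = a_1 = 3
y_2 = S_2(0) = a_2 = -5
y_3 = S_3(0) = a_3 = 5
y_4 = S_3(2) = 4
t_q=17/2 is in segment 3 (τ=1/2); S_3(τ)=60619/10880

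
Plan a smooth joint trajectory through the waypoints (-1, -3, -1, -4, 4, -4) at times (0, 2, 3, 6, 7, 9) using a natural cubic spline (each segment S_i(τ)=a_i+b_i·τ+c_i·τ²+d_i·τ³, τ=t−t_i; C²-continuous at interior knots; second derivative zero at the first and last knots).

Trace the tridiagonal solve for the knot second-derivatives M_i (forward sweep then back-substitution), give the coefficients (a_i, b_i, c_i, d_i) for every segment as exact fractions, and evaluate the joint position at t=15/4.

Δ: Δ0=-1, Δ1=2, Δ2=-1, Δ3=8, Δ4=-4
row 1: diag=6, rhs=18; c'=1/6, d'=3
row 2: denom=8−1·1/6=47/6; d'=(-18−1·3)/(47/6)=-126/47
row 3: denom=8−3·18/47=322/47; d'=(54−3·-126/47)/(322/47)=1458/161
row 4: denom=6−1·47/322=1885/322; d'=(-72−1·1458/161)/(1885/322)=-180/13
back: M4=-180/13
back: M3=1458/161−47/322·-180/13=144/13
back: M2=-126/47−18/47·144/13=-90/13
back: M1=3−1/6·-90/13=54/13
M: M0=0, M1=54/13, M2=-90/13, M3=144/13, M4=-180/13, M5=0
seg 0: a=-1, c=M0/2=0, d=(M1−M0)/(6·2)=9/26, b=Δ0−h0·(2M0+M1)/6=-31/13
seg 1: a=-3, c=M1/2=27/13, d=(M2−M1)/(6·1)=-24/13, b=Δ1−h1·(2M1+M2)/6=23/13
seg 2: a=-1, c=M2/2=-45/13, d=(M3−M2)/(6·3)=1, b=Δ2−h2·(2M2+M3)/6=5/13
seg 3: a=-4, c=M3/2=72/13, d=(M4−M3)/(6·1)=-54/13, b=Δ3−h3·(2M3+M4)/6=86/13
seg 4: a=4, c=M4/2=-90/13, d=(M5−M4)/(6·2)=15/13, b=Δ4−h4·(2M4+M5)/6=68/13
t_q=15/4 → seg 2, τ=3/4; S=-1+5/13·τ+-45/13·τ²+1·τ³=-1861/832

  seg 0: a=-1 b=-31/13 c=0 d=9/26
  seg 1: a=-3 b=23/13 c=27/13 d=-24/13
  seg 2: a=-1 b=5/13 c=-45/13 d=1
  seg 3: a=-4 b=86/13 c=72/13 d=-54/13
  seg 4: a=4 b=68/13 c=-90/13 d=15/13
S(15/4) = -1861/832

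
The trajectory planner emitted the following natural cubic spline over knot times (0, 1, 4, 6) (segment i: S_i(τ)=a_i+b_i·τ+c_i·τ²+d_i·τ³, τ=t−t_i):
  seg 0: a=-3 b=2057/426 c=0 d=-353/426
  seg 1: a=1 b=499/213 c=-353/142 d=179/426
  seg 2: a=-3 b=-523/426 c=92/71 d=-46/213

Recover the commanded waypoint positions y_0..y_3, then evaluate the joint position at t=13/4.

y_0 = S_0(0) = a_0 = -3
y_1 = S_1(0) = a_1 = 1
y_2 = S_2(0) = a_2 = -3
y_3 = S_2(2) = -2
t_q=13/4 is in segment 1 (τ=9/4); S_1(τ)=-13883/9088

y_0=-3 y_1=1 y_2=-3 y_3=-2
S(13/4) = -13883/9088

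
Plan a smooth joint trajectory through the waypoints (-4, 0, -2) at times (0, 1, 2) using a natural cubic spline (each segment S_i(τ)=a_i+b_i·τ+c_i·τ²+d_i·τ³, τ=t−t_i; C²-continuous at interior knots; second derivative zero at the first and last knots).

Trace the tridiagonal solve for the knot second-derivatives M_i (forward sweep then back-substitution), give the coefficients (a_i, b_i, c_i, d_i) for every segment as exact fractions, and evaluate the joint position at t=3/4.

  seg 0: a=-4 b=11/2 c=0 d=-3/2
  seg 1: a=0 b=1 c=-9/2 d=3/2
S(3/4) = -65/128

Δ: Δ0=4, Δ1=-2
row 1: diag=4, rhs=-36; c'=1/4, d'=-9
back: M1=-9
M: M0=0, M1=-9, M2=0
seg 0: a=-4, c=M0/2=0, d=(M1−M0)/(6·1)=-3/2, b=Δ0−h0·(2M0+M1)/6=11/2
seg 1: a=0, c=M1/2=-9/2, d=(M2−M1)/(6·1)=3/2, b=Δ1−h1·(2M1+M2)/6=1
t_q=3/4 → seg 0, τ=3/4; S=-4+11/2·τ+0·τ²+-3/2·τ³=-65/128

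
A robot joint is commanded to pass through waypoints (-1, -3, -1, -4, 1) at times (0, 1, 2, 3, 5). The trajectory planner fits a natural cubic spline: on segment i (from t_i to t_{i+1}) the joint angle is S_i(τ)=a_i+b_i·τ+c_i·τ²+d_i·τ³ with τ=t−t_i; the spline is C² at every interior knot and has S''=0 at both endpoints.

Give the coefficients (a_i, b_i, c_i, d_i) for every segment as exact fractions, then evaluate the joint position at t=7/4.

  seg 0: a=-1 b=-599/172 c=0 d=255/172
  seg 1: a=-3 b=83/86 c=765/172 d=-587/172
  seg 2: a=-1 b=-65/172 c=-249/43 d=545/172
  seg 3: a=-4 b=-211/86 c=639/172 d=-213/344
S(7/4) = -13365/11008

Δ: Δ0=-2, Δ1=2, Δ2=-3, Δ3=5/2
row 1: diag=4, rhs=24; c'=1/4, d'=6
row 2: denom=4−1·1/4=15/4; d'=(-30−1·6)/(15/4)=-48/5
row 3: denom=6−1·4/15=86/15; d'=(33−1·-48/5)/(86/15)=639/86
back: M3=639/86
back: M2=-48/5−4/15·639/86=-498/43
back: M1=6−1/4·-498/43=765/86
M: M0=0, M1=765/86, M2=-498/43, M3=639/86, M4=0
seg 0: a=-1, c=M0/2=0, d=(M1−M0)/(6·1)=255/172, b=Δ0−h0·(2M0+M1)/6=-599/172
seg 1: a=-3, c=M1/2=765/172, d=(M2−M1)/(6·1)=-587/172, b=Δ1−h1·(2M1+M2)/6=83/86
seg 2: a=-1, c=M2/2=-249/43, d=(M3−M2)/(6·1)=545/172, b=Δ2−h2·(2M2+M3)/6=-65/172
seg 3: a=-4, c=M3/2=639/172, d=(M4−M3)/(6·2)=-213/344, b=Δ3−h3·(2M3+M4)/6=-211/86
t_q=7/4 → seg 1, τ=3/4; S=-3+83/86·τ+765/172·τ²+-587/172·τ³=-13365/11008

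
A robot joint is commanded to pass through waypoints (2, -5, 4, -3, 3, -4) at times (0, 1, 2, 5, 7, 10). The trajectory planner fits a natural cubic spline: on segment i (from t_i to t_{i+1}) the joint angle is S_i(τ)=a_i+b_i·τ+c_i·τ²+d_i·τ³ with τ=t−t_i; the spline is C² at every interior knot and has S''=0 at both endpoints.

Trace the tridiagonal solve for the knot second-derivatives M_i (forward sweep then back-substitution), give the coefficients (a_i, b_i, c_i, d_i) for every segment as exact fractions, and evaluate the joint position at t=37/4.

  seg 0: a=2 b=-3805/327 c=0 d=1516/327
  seg 1: a=-5 b=743/327 c=1516/109 d=-2348/327
  seg 2: a=4 b=2795/327 c=-832/109 d=1310/981
  seg 3: a=-3 b=-391/327 c=478/109 d=-374/327
  seg 4: a=3 b=857/327 c=-270/109 d=30/109
S(37/4) = -1773/3488

Δ: Δ0=-7, Δ1=9, Δ2=-7/3, Δ3=3, Δ4=-7/3
row 1: diag=4, rhs=96; c'=1/4, d'=24
row 2: denom=8−1·1/4=31/4; d'=(-68−1·24)/(31/4)=-368/31
row 3: denom=10−3·12/31=274/31; d'=(32−3·-368/31)/(274/31)=1048/137
row 4: denom=10−2·31/137=1308/137; d'=(-32−2·1048/137)/(1308/137)=-540/109
back: M4=-540/109
back: M3=1048/137−31/137·-540/109=956/109
back: M2=-368/31−12/31·956/109=-1664/109
back: M1=24−1/4·-1664/109=3032/109
M: M0=0, M1=3032/109, M2=-1664/109, M3=956/109, M4=-540/109, M5=0
seg 0: a=2, c=M0/2=0, d=(M1−M0)/(6·1)=1516/327, b=Δ0−h0·(2M0+M1)/6=-3805/327
seg 1: a=-5, c=M1/2=1516/109, d=(M2−M1)/(6·1)=-2348/327, b=Δ1−h1·(2M1+M2)/6=743/327
seg 2: a=4, c=M2/2=-832/109, d=(M3−M2)/(6·3)=1310/981, b=Δ2−h2·(2M2+M3)/6=2795/327
seg 3: a=-3, c=M3/2=478/109, d=(M4−M3)/(6·2)=-374/327, b=Δ3−h3·(2M3+M4)/6=-391/327
seg 4: a=3, c=M4/2=-270/109, d=(M5−M4)/(6·3)=30/109, b=Δ4−h4·(2M4+M5)/6=857/327
t_q=37/4 → seg 4, τ=9/4; S=3+857/327·τ+-270/109·τ²+30/109·τ³=-1773/3488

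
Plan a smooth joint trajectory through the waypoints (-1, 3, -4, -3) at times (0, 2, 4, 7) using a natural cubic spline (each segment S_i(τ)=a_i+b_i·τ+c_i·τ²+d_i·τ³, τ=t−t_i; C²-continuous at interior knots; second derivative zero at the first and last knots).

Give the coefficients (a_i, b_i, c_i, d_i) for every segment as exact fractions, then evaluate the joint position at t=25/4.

Δ: Δ0=2, Δ1=-7/2, Δ2=1/3
row 1: diag=8, rhs=-33; c'=1/4, d'=-33/8
row 2: denom=10−2·1/4=19/2; d'=(23−2·-33/8)/(19/2)=125/38
back: M2=125/38
back: M1=-33/8−1/4·125/38=-94/19
M: M0=0, M1=-94/19, M2=125/38, M3=0
seg 0: a=-1, c=M0/2=0, d=(M1−M0)/(6·2)=-47/114, b=Δ0−h0·(2M0+M1)/6=208/57
seg 1: a=3, c=M1/2=-47/19, d=(M2−M1)/(6·2)=313/456, b=Δ1−h1·(2M1+M2)/6=-74/57
seg 2: a=-4, c=M2/2=125/76, d=(M3−M2)/(6·3)=-125/684, b=Δ2−h2·(2M2+M3)/6=-337/114
t_q=25/4 → seg 2, τ=9/4; S=-4+-337/114·τ+125/76·τ²+-125/684·τ³=-21433/4864

  seg 0: a=-1 b=208/57 c=0 d=-47/114
  seg 1: a=3 b=-74/57 c=-47/19 d=313/456
  seg 2: a=-4 b=-337/114 c=125/76 d=-125/684
S(25/4) = -21433/4864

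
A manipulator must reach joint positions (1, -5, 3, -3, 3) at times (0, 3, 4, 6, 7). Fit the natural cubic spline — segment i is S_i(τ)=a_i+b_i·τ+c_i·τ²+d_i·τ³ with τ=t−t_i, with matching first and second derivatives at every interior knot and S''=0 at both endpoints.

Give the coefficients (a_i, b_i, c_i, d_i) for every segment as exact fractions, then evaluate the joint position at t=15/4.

  seg 0: a=1 b=-856/125 c=0 d=202/375
  seg 1: a=-5 b=962/125 c=606/125 d=-568/125
  seg 2: a=3 b=94/25 c=-1098/125 d=1351/500
  seg 3: a=-3 b=131/125 c=1857/250 d=-619/250
S(15/4) = 791/500

Δ: Δ0=-2, Δ1=8, Δ2=-3, Δ3=6
row 1: diag=8, rhs=60; c'=1/8, d'=15/2
row 2: denom=6−1·1/8=47/8; d'=(-66−1·15/2)/(47/8)=-588/47
row 3: denom=6−2·16/47=250/47; d'=(54−2·-588/47)/(250/47)=1857/125
back: M3=1857/125
back: M2=-588/47−16/47·1857/125=-2196/125
back: M1=15/2−1/8·-2196/125=1212/125
M: M0=0, M1=1212/125, M2=-2196/125, M3=1857/125, M4=0
seg 0: a=1, c=M0/2=0, d=(M1−M0)/(6·3)=202/375, b=Δ0−h0·(2M0+M1)/6=-856/125
seg 1: a=-5, c=M1/2=606/125, d=(M2−M1)/(6·1)=-568/125, b=Δ1−h1·(2M1+M2)/6=962/125
seg 2: a=3, c=M2/2=-1098/125, d=(M3−M2)/(6·2)=1351/500, b=Δ2−h2·(2M2+M3)/6=94/25
seg 3: a=-3, c=M3/2=1857/250, d=(M4−M3)/(6·1)=-619/250, b=Δ3−h3·(2M3+M4)/6=131/125
t_q=15/4 → seg 1, τ=3/4; S=-5+962/125·τ+606/125·τ²+-568/125·τ³=791/500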